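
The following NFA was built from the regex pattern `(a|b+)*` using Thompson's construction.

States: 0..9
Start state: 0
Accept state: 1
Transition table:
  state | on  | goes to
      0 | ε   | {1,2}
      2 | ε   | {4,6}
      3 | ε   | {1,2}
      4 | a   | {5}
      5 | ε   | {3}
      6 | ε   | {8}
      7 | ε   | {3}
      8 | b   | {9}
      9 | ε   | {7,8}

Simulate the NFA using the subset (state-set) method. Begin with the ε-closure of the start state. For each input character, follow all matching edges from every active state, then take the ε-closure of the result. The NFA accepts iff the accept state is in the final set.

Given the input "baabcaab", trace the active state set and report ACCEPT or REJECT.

start: ε-closure({0}) = {0,1,2,4,6,8}
'b' @ 1: {1,2,3,4,6,7,8,9}  (accept∈set)
'a' @ 2: {1,2,3,4,5,6,8}  (accept∈set)
'a' @ 3: {1,2,3,4,5,6,8}  (accept∈set)
'b' @ 4: {1,2,3,4,6,7,8,9}  (accept∈set)
'c' @ 5: {}  — dead — no transitions
rest 'aab' ignored (set empty)
after full input: {}  (accept=1 not in)

Answer: REJECT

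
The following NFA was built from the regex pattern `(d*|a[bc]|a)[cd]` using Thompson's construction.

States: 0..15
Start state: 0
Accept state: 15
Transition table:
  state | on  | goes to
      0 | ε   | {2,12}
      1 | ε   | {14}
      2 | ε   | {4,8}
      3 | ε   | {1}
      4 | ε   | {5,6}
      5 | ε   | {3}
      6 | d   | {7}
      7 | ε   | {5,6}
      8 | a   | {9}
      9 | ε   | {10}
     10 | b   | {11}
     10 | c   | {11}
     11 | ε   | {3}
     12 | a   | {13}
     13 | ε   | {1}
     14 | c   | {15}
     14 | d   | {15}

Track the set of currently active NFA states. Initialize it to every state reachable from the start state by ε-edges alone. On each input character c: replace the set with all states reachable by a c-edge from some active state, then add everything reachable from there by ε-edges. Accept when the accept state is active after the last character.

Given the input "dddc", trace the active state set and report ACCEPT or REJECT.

S₀ = ε-closure({0}) = {0,1,2,3,4,5,6,8,12,14}
'd' @ 1: {1,3,5,6,7,14,15}  ✓accept
'd' @ 2: {1,3,5,6,7,14,15}  ✓accept
'd' @ 3: {1,3,5,6,7,14,15}  ✓accept
'c' @ 4: {15}  ✓accept
final: {15}; accept 15 in set

Answer: ACCEPT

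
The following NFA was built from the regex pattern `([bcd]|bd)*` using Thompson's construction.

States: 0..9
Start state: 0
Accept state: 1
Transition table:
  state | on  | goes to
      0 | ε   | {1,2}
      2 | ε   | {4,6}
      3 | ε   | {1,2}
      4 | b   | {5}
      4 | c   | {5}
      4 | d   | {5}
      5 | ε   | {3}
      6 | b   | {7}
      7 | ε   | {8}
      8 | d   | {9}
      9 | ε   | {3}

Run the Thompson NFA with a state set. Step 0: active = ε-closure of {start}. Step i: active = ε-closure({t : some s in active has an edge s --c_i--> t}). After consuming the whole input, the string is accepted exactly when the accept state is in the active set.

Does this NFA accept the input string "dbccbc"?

start: ε-closure({0}) = {0,1,2,4,6}
'd' @ 1: {1,2,3,4,5,6}  [accepting]
'b' @ 2: {1,2,3,4,5,6,7,8}  [accepting]
'c' @ 3: {1,2,3,4,5,6}  [accepting]
'c' @ 4: {1,2,3,4,5,6}  [accepting]
'b' @ 5: {1,2,3,4,5,6,7,8}  [accepting]
'c' @ 6: {1,2,3,4,5,6}  [accepting]
end set {1,2,3,4,5,6} — state 1 in

Answer: ACCEPT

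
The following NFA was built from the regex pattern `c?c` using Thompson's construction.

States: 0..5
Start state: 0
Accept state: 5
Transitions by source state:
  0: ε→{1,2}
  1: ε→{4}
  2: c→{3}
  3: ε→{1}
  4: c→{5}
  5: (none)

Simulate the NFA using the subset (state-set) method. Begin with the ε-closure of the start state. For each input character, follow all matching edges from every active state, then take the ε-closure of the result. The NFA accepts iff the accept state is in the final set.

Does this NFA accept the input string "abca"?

Answer: REJECT

Derivation:
initial (ε-close {0}): {0,1,2,4}
'a' @ 1: {}  — dead — no transitions
rest 'bca' ignored (set empty)
after full input: {}  (accept=5 not in)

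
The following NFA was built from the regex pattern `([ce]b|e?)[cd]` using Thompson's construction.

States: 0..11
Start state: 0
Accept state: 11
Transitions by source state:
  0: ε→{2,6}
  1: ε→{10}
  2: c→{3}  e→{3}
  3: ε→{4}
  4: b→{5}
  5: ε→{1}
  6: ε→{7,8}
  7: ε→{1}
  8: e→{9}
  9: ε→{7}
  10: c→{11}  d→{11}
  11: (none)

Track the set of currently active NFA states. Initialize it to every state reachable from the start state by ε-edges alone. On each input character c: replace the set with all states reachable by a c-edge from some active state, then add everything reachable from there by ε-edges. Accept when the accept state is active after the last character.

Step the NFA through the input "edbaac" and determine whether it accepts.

Answer: REJECT

Steps:
start: ε-closure({0}) = {0,1,2,6,7,8,10}
'e' @ 1: {1,3,4,7,9,10}
'd' @ 2: {11}  (accept∈set)
'b' @ 3: {}  — dead — no transitions
rest 'aac' ignored (set empty)
final: {}; accept 11 not in set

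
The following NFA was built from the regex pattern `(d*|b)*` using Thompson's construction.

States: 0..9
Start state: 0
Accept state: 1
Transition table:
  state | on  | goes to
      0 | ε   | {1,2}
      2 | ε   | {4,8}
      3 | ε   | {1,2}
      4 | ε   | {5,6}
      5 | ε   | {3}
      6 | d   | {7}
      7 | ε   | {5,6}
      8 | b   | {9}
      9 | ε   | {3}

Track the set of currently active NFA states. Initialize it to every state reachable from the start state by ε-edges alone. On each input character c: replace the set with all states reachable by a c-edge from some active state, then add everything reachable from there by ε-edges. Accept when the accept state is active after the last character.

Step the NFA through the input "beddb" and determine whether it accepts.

Answer: REJECT

Trace:
initial (ε-close {0}): {0,1,2,3,4,5,6,8}
'b' @ 1: {1,2,3,4,5,6,8,9}  ✓accept
'e' @ 2: {}  — dead — no transitions
rest 'ddb' ignored (set empty)
final: {}; accept 1 not in set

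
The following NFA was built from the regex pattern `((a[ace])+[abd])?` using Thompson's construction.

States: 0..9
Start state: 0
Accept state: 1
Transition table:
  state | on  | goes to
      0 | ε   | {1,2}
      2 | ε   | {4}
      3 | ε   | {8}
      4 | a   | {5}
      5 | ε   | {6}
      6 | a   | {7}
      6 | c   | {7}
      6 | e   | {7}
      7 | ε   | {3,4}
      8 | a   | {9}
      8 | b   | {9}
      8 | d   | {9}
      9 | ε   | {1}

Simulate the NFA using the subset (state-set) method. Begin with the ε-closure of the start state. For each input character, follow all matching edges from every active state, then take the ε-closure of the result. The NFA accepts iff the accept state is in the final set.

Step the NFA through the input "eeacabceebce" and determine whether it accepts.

Answer: REJECT

Derivation:
initial (ε-close {0}): {0,1,2,4}
'e' @ 1: {}  — no active states
rest 'eacabceebce' ignored (set empty)
end set {} — state 1 not in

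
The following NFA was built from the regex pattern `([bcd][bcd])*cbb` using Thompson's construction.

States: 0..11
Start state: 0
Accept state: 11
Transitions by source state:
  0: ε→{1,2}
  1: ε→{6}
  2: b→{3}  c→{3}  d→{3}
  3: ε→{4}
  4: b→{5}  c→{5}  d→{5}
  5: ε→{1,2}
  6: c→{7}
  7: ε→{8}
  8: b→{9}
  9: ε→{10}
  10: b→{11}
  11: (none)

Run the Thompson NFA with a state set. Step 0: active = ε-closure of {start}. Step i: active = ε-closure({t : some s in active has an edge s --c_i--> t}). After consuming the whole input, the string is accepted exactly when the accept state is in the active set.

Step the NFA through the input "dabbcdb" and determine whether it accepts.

Answer: REJECT

Trace:
initial (ε-close {0}): {0,1,2,6}
'd' @ 1: {3,4}
'a' @ 2: {}  — no active states
rest 'bbcdb' ignored (set empty)
end set {} — state 11 not in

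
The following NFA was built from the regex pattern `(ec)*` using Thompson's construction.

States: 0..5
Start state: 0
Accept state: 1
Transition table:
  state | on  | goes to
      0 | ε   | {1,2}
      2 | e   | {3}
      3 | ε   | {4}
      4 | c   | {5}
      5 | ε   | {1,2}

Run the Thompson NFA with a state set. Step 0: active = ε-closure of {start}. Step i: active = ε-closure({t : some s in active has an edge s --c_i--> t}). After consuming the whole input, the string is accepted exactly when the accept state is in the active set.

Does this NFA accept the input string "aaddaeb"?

Answer: REJECT

Trace:
initial (ε-close {0}): {0,1,2}
'a' @ 1: {}  — dead — no transitions
rest 'addaeb' ignored (set empty)
after full input: {}  (accept=1 not in)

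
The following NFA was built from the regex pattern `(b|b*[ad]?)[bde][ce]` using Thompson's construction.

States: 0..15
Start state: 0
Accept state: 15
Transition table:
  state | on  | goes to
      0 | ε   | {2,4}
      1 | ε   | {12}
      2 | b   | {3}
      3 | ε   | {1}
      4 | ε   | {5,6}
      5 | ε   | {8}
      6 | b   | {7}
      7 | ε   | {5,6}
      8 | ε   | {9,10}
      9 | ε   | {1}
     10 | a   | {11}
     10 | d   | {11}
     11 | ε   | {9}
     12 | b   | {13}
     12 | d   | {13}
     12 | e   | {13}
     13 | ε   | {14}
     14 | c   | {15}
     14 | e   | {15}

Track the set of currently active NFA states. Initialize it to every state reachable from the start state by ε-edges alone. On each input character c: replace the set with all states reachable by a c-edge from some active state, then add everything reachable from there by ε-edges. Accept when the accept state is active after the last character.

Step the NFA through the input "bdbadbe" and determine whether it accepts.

Answer: REJECT

Derivation:
initial (ε-close {0}): {0,1,2,4,5,6,8,9,10,12}
'b' @ 1: {1,3,5,6,7,8,9,10,12,13,14}
'd' @ 2: {1,9,11,12,13,14}
'b' @ 3: {13,14}
'a' @ 4: {}  — state set empty
rest 'dbe' ignored (set empty)
after full input: {}  (accept=15 not in)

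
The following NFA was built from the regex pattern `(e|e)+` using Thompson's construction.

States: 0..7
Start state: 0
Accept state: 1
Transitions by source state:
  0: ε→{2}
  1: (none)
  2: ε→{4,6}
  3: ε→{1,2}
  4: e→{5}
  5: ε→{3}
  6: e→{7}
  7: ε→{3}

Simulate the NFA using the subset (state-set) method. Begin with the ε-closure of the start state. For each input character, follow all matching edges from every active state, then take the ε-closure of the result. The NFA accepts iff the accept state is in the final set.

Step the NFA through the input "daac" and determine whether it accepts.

S₀ = ε-closure({0}) = {0,2,4,6}
'd' @ 1: {}  — no active states
rest 'aac' ignored (set empty)
final: {}; accept 1 not in set

Answer: REJECT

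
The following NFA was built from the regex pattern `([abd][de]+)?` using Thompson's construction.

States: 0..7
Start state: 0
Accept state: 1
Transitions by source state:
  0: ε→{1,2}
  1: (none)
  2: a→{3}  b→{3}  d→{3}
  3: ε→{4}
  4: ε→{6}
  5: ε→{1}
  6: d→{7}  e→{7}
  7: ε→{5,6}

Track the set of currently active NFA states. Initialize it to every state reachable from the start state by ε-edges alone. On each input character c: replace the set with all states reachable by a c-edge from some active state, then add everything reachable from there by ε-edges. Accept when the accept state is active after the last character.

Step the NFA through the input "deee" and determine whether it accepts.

initial (ε-close {0}): {0,1,2}
'd' @ 1: {3,4,6}
'e' @ 2: {1,5,6,7}  (accept∈set)
'e' @ 3: {1,5,6,7}  (accept∈set)
'e' @ 4: {1,5,6,7}  (accept∈set)
final: {1,5,6,7}; accept 1 in set

Answer: ACCEPT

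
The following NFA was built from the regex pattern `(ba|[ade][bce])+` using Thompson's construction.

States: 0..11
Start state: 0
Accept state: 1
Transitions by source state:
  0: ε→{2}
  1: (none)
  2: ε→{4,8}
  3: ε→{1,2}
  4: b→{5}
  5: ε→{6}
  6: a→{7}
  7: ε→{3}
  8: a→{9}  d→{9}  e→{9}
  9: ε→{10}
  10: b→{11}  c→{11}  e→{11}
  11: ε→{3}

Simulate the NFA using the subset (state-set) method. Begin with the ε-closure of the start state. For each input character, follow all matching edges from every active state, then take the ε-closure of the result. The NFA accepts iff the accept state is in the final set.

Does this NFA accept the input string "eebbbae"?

Answer: REJECT

Derivation:
initial (ε-close {0}): {0,2,4,8}
'e' @ 1: {9,10}
'e' @ 2: {1,2,3,4,8,11}  (accept∈set)
'b' @ 3: {5,6}
'b' @ 4: {}  — no active states
rest 'bae' ignored (set empty)
after full input: {}  (accept=1 not in)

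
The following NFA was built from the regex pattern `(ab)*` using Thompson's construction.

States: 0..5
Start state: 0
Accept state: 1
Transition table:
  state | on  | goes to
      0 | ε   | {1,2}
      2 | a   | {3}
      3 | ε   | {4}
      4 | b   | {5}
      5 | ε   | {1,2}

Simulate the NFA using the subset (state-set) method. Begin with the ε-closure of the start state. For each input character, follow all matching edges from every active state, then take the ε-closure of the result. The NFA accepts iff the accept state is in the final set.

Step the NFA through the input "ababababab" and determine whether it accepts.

initial (ε-close {0}): {0,1,2}
'a' @ 1: {3,4}
'b' @ 2: {1,2,5}  (accept∈set)
'a' @ 3: {3,4}
'b' @ 4: {1,2,5}  (accept∈set)
'a' @ 5: {3,4}
'b' @ 6: {1,2,5}  (accept∈set)
'a' @ 7: {3,4}
'b' @ 8: {1,2,5}  (accept∈set)
'a' @ 9: {3,4}
'b' @ 10: {1,2,5}  (accept∈set)
end set {1,2,5} — state 1 in

Answer: ACCEPT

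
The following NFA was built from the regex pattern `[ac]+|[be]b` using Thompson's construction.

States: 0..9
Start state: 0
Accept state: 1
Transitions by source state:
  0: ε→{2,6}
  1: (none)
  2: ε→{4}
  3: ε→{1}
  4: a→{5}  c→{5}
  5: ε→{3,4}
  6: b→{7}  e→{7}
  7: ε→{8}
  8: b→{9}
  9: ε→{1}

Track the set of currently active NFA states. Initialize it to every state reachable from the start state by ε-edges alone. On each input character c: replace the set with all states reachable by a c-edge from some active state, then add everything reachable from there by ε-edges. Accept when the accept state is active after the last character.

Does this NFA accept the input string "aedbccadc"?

Answer: REJECT

Trace:
start: ε-closure({0}) = {0,2,4,6}
'a' @ 1: {1,3,4,5}  [accepting]
'e' @ 2: {}  — state set empty
rest 'dbccadc' ignored (set empty)
end set {} — state 1 not in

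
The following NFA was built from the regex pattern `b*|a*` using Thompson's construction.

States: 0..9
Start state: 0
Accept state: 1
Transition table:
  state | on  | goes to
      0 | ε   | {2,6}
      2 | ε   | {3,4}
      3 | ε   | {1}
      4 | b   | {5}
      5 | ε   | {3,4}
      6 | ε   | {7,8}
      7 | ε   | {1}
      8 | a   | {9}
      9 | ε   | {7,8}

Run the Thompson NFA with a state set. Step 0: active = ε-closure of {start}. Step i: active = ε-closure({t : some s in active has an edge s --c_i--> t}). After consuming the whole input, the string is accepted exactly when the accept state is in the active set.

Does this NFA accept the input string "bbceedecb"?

S₀ = ε-closure({0}) = {0,1,2,3,4,6,7,8}
'b' @ 1: {1,3,4,5}  ✓accept
'b' @ 2: {1,3,4,5}  ✓accept
'c' @ 3: {}  — state set empty
rest 'eedecb' ignored (set empty)
after full input: {}  (accept=1 not in)

Answer: REJECT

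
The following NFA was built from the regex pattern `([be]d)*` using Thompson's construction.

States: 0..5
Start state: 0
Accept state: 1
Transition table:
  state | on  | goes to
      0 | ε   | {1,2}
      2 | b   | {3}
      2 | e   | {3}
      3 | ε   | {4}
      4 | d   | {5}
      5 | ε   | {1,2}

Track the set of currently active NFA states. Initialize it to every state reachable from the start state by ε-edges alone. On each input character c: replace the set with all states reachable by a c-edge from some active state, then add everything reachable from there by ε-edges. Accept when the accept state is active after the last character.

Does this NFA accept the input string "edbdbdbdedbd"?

Answer: ACCEPT

Steps:
start: ε-closure({0}) = {0,1,2}
'e' @ 1: {3,4}
'd' @ 2: {1,2,5}  ✓accept
'b' @ 3: {3,4}
'd' @ 4: {1,2,5}  ✓accept
'b' @ 5: {3,4}
'd' @ 6: {1,2,5}  ✓accept
'b' @ 7: {3,4}
'd' @ 8: {1,2,5}  ✓accept
'e' @ 9: {3,4}
'd' @ 10: {1,2,5}  ✓accept
'b' @ 11: {3,4}
'd' @ 12: {1,2,5}  ✓accept
final: {1,2,5}; accept 1 in set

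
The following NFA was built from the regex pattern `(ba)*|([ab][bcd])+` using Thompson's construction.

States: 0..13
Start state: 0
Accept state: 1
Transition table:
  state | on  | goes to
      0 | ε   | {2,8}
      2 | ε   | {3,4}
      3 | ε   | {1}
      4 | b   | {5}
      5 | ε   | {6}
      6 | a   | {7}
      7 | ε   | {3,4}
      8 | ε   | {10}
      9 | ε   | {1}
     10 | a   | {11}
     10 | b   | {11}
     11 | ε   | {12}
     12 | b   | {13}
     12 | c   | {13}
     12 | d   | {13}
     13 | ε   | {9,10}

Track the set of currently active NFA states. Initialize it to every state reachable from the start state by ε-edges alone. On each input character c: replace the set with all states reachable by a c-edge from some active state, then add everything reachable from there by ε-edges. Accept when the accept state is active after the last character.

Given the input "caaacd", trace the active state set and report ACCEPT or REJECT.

Answer: REJECT

Trace:
initial (ε-close {0}): {0,1,2,3,4,8,10}
'c' @ 1: {}  — dead — no transitions
rest 'aaacd' ignored (set empty)
after full input: {}  (accept=1 not in)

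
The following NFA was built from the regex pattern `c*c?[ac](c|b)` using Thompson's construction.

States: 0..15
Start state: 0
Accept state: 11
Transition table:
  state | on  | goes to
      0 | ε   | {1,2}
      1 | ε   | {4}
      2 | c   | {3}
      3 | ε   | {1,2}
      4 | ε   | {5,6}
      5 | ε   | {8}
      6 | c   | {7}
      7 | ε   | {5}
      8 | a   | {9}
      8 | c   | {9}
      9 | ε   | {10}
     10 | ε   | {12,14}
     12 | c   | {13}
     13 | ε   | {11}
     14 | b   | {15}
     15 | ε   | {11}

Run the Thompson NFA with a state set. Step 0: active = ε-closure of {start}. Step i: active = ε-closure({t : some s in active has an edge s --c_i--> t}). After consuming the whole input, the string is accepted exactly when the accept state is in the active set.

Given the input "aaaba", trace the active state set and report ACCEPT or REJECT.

Answer: REJECT

Trace:
start: ε-closure({0}) = {0,1,2,4,5,6,8}
'a' @ 1: {9,10,12,14}
'a' @ 2: {}  — state set empty
rest 'aba' ignored (set empty)
after full input: {}  (accept=11 not in)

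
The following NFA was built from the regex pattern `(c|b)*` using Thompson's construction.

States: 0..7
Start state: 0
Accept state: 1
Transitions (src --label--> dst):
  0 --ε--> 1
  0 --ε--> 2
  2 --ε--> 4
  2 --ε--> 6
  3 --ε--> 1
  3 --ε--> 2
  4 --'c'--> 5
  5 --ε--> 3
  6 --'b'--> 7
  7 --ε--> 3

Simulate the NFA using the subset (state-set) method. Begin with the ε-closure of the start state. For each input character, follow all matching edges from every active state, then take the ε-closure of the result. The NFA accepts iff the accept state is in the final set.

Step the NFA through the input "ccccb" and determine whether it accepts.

S₀ = ε-closure({0}) = {0,1,2,4,6}
'c' @ 1: {1,2,3,4,5,6}  ✓accept
'c' @ 2: {1,2,3,4,5,6}  ✓accept
'c' @ 3: {1,2,3,4,5,6}  ✓accept
'c' @ 4: {1,2,3,4,5,6}  ✓accept
'b' @ 5: {1,2,3,4,6,7}  ✓accept
end set {1,2,3,4,6,7} — state 1 in

Answer: ACCEPT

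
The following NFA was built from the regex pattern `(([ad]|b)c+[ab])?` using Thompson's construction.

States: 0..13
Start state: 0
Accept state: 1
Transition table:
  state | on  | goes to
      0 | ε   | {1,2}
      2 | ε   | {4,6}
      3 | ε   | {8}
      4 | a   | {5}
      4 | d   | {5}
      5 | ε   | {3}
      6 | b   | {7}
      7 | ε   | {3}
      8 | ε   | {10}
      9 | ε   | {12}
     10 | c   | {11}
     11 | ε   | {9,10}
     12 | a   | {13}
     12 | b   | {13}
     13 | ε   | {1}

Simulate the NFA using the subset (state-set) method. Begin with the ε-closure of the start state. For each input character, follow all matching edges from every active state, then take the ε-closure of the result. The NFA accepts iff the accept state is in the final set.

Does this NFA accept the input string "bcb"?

start: ε-closure({0}) = {0,1,2,4,6}
'b' @ 1: {3,7,8,10}
'c' @ 2: {9,10,11,12}
'b' @ 3: {1,13}  [accepting]
final: {1,13}; accept 1 in set

Answer: ACCEPT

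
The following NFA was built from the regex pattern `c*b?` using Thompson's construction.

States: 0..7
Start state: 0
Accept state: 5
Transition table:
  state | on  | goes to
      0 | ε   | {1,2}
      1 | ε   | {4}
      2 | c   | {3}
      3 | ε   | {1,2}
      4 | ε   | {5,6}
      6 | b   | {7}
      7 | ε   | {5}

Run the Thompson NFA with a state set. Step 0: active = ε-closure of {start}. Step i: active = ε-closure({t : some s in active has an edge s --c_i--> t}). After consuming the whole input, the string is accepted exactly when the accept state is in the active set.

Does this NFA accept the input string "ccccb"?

Answer: ACCEPT

Derivation:
start: ε-closure({0}) = {0,1,2,4,5,6}
'c' @ 1: {1,2,3,4,5,6}  [accepting]
'c' @ 2: {1,2,3,4,5,6}  [accepting]
'c' @ 3: {1,2,3,4,5,6}  [accepting]
'c' @ 4: {1,2,3,4,5,6}  [accepting]
'b' @ 5: {5,7}  [accepting]
after full input: {5,7}  (accept=5 in)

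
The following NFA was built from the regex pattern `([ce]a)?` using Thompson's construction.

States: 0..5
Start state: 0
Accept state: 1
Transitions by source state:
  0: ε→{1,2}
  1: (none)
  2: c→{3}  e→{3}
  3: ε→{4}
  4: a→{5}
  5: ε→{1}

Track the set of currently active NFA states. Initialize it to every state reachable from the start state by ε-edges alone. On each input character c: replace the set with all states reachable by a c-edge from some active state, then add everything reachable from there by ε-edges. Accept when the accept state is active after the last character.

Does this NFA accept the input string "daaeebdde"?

Answer: REJECT

Trace:
start: ε-closure({0}) = {0,1,2}
'd' @ 1: {}  — dead — no transitions
rest 'aaeebdde' ignored (set empty)
final: {}; accept 1 not in set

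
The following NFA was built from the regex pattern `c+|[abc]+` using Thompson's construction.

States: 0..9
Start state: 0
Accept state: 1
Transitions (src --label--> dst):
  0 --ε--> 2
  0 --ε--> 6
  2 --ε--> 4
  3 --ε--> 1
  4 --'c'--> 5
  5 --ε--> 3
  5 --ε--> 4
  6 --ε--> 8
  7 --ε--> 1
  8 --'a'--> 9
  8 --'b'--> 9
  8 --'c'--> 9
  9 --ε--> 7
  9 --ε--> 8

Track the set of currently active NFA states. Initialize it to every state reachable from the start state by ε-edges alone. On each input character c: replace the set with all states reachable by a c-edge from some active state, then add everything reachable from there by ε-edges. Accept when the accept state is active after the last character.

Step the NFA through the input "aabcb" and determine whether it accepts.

Answer: ACCEPT

Derivation:
start: ε-closure({0}) = {0,2,4,6,8}
'a' @ 1: {1,7,8,9}  (accept∈set)
'a' @ 2: {1,7,8,9}  (accept∈set)
'b' @ 3: {1,7,8,9}  (accept∈set)
'c' @ 4: {1,7,8,9}  (accept∈set)
'b' @ 5: {1,7,8,9}  (accept∈set)
after full input: {1,7,8,9}  (accept=1 in)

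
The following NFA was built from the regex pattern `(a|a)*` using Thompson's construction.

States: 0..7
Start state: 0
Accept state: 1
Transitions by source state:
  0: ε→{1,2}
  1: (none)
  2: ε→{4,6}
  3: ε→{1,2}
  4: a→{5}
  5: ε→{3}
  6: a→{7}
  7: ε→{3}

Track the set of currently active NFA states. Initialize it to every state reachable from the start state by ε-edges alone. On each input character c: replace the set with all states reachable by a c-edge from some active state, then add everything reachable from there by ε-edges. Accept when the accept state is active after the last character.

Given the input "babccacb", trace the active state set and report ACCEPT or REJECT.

Answer: REJECT

Steps:
start: ε-closure({0}) = {0,1,2,4,6}
'b' @ 1: {}  — no active states
rest 'abccacb' ignored (set empty)
after full input: {}  (accept=1 not in)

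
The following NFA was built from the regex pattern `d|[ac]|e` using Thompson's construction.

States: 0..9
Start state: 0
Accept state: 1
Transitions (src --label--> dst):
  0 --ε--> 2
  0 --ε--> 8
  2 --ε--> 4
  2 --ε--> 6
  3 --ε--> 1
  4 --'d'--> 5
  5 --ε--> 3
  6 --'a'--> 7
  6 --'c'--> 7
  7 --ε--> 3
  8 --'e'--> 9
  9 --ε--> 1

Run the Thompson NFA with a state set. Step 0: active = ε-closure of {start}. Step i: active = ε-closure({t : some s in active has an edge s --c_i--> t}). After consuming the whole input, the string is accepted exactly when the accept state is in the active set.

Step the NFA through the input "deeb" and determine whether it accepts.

initial (ε-close {0}): {0,2,4,6,8}
'd' @ 1: {1,3,5}  (accept∈set)
'e' @ 2: {}  — state set empty
rest 'eb' ignored (set empty)
final: {}; accept 1 not in set

Answer: REJECT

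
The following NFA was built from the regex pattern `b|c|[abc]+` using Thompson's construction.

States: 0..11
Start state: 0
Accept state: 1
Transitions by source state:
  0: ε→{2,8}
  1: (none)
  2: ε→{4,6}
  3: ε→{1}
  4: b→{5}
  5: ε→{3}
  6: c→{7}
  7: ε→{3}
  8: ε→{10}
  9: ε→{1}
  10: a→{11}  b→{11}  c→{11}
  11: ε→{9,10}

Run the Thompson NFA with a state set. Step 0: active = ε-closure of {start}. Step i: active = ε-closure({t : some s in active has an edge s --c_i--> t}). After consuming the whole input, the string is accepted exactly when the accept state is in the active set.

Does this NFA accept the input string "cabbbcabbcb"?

Answer: ACCEPT

Steps:
initial (ε-close {0}): {0,2,4,6,8,10}
'c' @ 1: {1,3,7,9,10,11}  (accept∈set)
'a' @ 2: {1,9,10,11}  (accept∈set)
'b' @ 3: {1,9,10,11}  (accept∈set)
'b' @ 4: {1,9,10,11}  (accept∈set)
'b' @ 5: {1,9,10,11}  (accept∈set)
'c' @ 6: {1,9,10,11}  (accept∈set)
'a' @ 7: {1,9,10,11}  (accept∈set)
'b' @ 8: {1,9,10,11}  (accept∈set)
'b' @ 9: {1,9,10,11}  (accept∈set)
'c' @ 10: {1,9,10,11}  (accept∈set)
'b' @ 11: {1,9,10,11}  (accept∈set)
final: {1,9,10,11}; accept 1 in set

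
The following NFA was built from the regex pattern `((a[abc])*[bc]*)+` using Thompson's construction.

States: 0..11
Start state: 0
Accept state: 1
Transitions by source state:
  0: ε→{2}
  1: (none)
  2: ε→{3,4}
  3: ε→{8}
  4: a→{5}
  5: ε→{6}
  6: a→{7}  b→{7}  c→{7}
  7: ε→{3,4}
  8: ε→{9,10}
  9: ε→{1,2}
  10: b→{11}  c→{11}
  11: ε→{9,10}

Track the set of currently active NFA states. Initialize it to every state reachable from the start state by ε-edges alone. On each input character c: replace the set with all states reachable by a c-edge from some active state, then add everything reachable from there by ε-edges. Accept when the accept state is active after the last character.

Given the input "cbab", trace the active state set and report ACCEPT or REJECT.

Answer: ACCEPT

Steps:
initial (ε-close {0}): {0,1,2,3,4,8,9,10}
'c' @ 1: {1,2,3,4,8,9,10,11}  (accept∈set)
'b' @ 2: {1,2,3,4,8,9,10,11}  (accept∈set)
'a' @ 3: {5,6}
'b' @ 4: {1,2,3,4,7,8,9,10}  (accept∈set)
end set {1,2,3,4,7,8,9,10} — state 1 in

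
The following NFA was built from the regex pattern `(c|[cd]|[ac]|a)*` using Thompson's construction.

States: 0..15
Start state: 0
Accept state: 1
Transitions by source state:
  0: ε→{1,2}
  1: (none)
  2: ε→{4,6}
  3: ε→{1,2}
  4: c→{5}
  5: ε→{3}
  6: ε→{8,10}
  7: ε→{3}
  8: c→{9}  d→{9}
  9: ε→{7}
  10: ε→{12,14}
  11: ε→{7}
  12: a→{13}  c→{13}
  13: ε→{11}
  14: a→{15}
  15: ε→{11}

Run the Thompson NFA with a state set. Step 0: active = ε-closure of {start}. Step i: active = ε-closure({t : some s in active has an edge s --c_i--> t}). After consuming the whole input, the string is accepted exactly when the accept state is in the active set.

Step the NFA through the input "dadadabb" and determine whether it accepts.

Answer: REJECT

Trace:
start: ε-closure({0}) = {0,1,2,4,6,8,10,12,14}
'd' @ 1: {1,2,3,4,6,7,8,9,10,12,14}  [accepting]
'a' @ 2: {1,2,3,4,6,7,8,10,11,12,13,14,15}  [accepting]
'd' @ 3: {1,2,3,4,6,7,8,9,10,12,14}  [accepting]
'a' @ 4: {1,2,3,4,6,7,8,10,11,12,13,14,15}  [accepting]
'd' @ 5: {1,2,3,4,6,7,8,9,10,12,14}  [accepting]
'a' @ 6: {1,2,3,4,6,7,8,10,11,12,13,14,15}  [accepting]
'b' @ 7: {}  — no active states
rest 'b' ignored (set empty)
after full input: {}  (accept=1 not in)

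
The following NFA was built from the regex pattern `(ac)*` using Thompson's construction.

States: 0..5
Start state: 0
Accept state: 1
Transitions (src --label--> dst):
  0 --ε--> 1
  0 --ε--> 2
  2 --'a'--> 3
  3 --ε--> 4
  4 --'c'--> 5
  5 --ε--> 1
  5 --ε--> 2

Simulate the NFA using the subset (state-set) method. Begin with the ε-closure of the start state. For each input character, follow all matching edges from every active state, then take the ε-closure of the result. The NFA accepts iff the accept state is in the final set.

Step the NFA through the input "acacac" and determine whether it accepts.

S₀ = ε-closure({0}) = {0,1,2}
'a' @ 1: {3,4}
'c' @ 2: {1,2,5}  ✓accept
'a' @ 3: {3,4}
'c' @ 4: {1,2,5}  ✓accept
'a' @ 5: {3,4}
'c' @ 6: {1,2,5}  ✓accept
end set {1,2,5} — state 1 in

Answer: ACCEPT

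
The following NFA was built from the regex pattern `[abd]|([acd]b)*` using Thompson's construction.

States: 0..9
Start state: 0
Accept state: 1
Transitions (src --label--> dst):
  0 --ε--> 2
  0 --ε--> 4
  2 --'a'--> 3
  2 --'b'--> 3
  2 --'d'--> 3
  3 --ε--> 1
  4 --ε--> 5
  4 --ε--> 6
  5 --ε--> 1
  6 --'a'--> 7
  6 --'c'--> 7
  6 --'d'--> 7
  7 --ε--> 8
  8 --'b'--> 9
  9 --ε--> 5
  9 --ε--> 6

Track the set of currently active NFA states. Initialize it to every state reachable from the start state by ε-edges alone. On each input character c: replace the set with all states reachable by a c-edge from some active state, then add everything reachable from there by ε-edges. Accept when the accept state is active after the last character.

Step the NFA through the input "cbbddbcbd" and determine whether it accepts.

Answer: REJECT

Derivation:
S₀ = ε-closure({0}) = {0,1,2,4,5,6}
'c' @ 1: {7,8}
'b' @ 2: {1,5,6,9}  (accept∈set)
'b' @ 3: {}  — dead — no transitions
rest 'ddbcbd' ignored (set empty)
after full input: {}  (accept=1 not in)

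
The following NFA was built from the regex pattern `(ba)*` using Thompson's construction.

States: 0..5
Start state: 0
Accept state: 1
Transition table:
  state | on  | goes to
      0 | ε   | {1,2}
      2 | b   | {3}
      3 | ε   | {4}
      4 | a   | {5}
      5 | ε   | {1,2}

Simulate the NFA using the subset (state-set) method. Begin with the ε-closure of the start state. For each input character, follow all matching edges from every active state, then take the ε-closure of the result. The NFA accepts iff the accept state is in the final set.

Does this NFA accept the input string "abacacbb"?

initial (ε-close {0}): {0,1,2}
'a' @ 1: {}  — no active states
rest 'bacacbb' ignored (set empty)
end set {} — state 1 not in

Answer: REJECT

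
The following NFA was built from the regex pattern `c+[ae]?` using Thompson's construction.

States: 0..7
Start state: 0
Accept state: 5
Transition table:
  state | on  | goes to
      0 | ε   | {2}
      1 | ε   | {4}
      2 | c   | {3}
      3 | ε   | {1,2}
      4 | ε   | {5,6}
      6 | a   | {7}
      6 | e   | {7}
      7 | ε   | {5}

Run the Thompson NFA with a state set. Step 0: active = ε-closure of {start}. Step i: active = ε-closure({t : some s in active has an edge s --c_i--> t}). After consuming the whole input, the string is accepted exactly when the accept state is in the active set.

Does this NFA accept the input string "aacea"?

start: ε-closure({0}) = {0,2}
'a' @ 1: {}  — dead — no transitions
rest 'acea' ignored (set empty)
final: {}; accept 5 not in set

Answer: REJECT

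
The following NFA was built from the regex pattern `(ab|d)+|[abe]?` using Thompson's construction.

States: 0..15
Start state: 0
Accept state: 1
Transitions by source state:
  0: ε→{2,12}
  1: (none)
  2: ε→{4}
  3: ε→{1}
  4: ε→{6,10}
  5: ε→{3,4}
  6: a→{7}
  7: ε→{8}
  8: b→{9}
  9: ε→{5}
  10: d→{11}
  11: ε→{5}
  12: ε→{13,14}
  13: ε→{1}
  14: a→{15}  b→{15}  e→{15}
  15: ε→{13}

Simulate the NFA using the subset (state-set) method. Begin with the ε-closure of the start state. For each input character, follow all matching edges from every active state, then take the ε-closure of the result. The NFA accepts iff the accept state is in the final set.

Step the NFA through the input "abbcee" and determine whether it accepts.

Answer: REJECT

Steps:
S₀ = ε-closure({0}) = {0,1,2,4,6,10,12,13,14}
'a' @ 1: {1,7,8,13,15}  (accept∈set)
'b' @ 2: {1,3,4,5,6,9,10}  (accept∈set)
'b' @ 3: {}  — state set empty
rest 'cee' ignored (set empty)
after full input: {}  (accept=1 not in)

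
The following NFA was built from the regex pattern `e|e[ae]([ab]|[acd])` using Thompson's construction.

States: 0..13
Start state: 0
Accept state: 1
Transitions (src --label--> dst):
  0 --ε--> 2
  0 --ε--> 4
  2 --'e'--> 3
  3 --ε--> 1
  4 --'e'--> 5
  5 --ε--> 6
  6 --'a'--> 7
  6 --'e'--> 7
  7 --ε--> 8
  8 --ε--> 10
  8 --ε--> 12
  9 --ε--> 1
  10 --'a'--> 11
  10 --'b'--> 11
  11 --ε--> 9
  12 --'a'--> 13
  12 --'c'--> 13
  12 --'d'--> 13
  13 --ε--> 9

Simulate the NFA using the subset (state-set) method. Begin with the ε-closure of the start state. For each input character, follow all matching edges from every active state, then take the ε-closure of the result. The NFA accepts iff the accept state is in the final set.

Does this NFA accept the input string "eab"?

Answer: ACCEPT

Derivation:
S₀ = ε-closure({0}) = {0,2,4}
'e' @ 1: {1,3,5,6}  (accept∈set)
'a' @ 2: {7,8,10,12}
'b' @ 3: {1,9,11}  (accept∈set)
final: {1,9,11}; accept 1 in set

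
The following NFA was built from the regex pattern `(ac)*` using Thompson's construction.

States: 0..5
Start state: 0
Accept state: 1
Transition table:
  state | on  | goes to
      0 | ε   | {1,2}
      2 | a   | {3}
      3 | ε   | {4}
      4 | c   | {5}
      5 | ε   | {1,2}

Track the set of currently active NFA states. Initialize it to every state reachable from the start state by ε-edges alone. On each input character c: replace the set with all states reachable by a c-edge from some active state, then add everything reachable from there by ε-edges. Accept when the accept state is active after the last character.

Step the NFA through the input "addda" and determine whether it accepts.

initial (ε-close {0}): {0,1,2}
'a' @ 1: {3,4}
'd' @ 2: {}  — state set empty
rest 'dda' ignored (set empty)
end set {} — state 1 not in

Answer: REJECT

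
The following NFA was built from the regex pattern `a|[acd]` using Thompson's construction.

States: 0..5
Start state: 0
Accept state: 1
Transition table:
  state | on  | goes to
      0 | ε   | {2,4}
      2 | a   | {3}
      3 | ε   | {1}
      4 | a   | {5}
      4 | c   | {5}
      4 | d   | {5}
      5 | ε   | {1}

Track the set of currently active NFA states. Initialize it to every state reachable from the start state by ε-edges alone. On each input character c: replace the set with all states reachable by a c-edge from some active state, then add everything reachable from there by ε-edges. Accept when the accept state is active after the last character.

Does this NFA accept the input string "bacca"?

initial (ε-close {0}): {0,2,4}
'b' @ 1: {}  — no active states
rest 'acca' ignored (set empty)
after full input: {}  (accept=1 not in)

Answer: REJECT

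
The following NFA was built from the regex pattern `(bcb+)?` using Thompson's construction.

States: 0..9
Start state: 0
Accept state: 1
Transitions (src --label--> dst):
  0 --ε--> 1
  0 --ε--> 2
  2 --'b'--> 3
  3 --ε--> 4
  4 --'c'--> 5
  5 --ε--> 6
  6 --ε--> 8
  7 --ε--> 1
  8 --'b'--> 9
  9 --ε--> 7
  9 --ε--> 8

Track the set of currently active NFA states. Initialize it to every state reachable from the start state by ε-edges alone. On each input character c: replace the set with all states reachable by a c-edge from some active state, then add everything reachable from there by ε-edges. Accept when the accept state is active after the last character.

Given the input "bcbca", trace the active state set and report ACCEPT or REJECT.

Answer: REJECT

Steps:
S₀ = ε-closure({0}) = {0,1,2}
'b' @ 1: {3,4}
'c' @ 2: {5,6,8}
'b' @ 3: {1,7,8,9}  [accepting]
'c' @ 4: {}  — state set empty
rest 'a' ignored (set empty)
final: {}; accept 1 not in set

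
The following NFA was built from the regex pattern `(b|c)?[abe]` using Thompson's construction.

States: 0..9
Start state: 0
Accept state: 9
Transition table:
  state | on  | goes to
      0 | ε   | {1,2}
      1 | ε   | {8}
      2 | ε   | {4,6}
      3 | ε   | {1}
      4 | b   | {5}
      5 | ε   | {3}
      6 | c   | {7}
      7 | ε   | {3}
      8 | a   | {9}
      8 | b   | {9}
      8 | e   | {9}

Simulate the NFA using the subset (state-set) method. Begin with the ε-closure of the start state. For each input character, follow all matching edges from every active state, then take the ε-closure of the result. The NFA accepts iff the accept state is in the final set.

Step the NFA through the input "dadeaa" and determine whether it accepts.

Answer: REJECT

Steps:
start: ε-closure({0}) = {0,1,2,4,6,8}
'd' @ 1: {}  — state set empty
rest 'adeaa' ignored (set empty)
after full input: {}  (accept=9 not in)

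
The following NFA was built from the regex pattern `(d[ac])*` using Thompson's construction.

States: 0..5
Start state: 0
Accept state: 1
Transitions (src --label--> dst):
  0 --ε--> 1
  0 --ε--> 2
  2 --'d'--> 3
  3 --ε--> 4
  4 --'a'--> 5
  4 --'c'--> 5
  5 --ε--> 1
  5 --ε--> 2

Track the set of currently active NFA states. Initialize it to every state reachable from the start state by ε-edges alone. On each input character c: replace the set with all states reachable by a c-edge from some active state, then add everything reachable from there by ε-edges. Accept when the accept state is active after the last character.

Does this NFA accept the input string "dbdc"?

Answer: REJECT

Derivation:
start: ε-closure({0}) = {0,1,2}
'd' @ 1: {3,4}
'b' @ 2: {}  — state set empty
rest 'dc' ignored (set empty)
final: {}; accept 1 not in set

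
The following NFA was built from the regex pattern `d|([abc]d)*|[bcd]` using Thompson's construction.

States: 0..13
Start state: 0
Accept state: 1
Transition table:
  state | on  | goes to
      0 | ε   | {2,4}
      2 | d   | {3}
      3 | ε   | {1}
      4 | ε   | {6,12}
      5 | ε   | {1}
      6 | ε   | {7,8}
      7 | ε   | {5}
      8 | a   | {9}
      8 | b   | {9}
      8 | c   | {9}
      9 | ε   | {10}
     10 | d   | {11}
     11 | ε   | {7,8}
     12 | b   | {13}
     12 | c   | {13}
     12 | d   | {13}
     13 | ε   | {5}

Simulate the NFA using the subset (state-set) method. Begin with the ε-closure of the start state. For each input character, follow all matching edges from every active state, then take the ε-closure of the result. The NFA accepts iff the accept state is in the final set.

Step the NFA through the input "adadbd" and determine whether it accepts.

S₀ = ε-closure({0}) = {0,1,2,4,5,6,7,8,12}
'a' @ 1: {9,10}
'd' @ 2: {1,5,7,8,11}  (accept∈set)
'a' @ 3: {9,10}
'd' @ 4: {1,5,7,8,11}  (accept∈set)
'b' @ 5: {9,10}
'd' @ 6: {1,5,7,8,11}  (accept∈set)
end set {1,5,7,8,11} — state 1 in

Answer: ACCEPT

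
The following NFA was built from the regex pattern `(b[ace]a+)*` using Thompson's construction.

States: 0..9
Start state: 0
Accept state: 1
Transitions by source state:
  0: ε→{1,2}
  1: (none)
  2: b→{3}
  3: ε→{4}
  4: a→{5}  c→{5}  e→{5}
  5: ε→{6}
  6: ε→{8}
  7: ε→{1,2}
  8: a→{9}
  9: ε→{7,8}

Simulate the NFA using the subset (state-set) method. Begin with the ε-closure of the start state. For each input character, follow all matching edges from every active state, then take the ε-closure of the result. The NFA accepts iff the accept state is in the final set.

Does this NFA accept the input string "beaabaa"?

S₀ = ε-closure({0}) = {0,1,2}
'b' @ 1: {3,4}
'e' @ 2: {5,6,8}
'a' @ 3: {1,2,7,8,9}  (accept∈set)
'a' @ 4: {1,2,7,8,9}  (accept∈set)
'b' @ 5: {3,4}
'a' @ 6: {5,6,8}
'a' @ 7: {1,2,7,8,9}  (accept∈set)
after full input: {1,2,7,8,9}  (accept=1 in)

Answer: ACCEPT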